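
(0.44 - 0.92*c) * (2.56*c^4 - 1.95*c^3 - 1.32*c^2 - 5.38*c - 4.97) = -2.3552*c^5 + 2.9204*c^4 + 0.3564*c^3 + 4.3688*c^2 + 2.2052*c - 2.1868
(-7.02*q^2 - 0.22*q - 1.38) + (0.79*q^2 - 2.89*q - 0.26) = -6.23*q^2 - 3.11*q - 1.64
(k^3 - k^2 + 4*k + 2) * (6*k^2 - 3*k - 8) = 6*k^5 - 9*k^4 + 19*k^3 + 8*k^2 - 38*k - 16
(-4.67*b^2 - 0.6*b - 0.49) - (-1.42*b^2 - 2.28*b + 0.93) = -3.25*b^2 + 1.68*b - 1.42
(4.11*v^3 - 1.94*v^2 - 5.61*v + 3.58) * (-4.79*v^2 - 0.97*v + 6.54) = -19.6869*v^5 + 5.3059*v^4 + 55.6331*v^3 - 24.3941*v^2 - 40.162*v + 23.4132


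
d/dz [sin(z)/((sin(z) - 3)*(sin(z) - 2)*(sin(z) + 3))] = 2*(-sin(z)^3 + sin(z)^2 + 9)*cos(z)/((sin(z) - 3)^2*(sin(z) - 2)^2*(sin(z) + 3)^2)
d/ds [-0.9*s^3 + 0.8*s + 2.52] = 0.8 - 2.7*s^2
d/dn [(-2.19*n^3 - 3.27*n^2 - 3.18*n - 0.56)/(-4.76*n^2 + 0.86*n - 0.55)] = (10.4244*n^4 - 3.7668*n^3 - 14.3355*n^2 - 1.7342*n + 2.2306)/(22.6576*n^4 - 8.1872*n^3 + 5.9756*n^2 - 0.946*n + 0.3025)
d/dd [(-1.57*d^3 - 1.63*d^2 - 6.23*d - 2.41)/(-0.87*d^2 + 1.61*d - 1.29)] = (1.3659*d^4 - 5.0554*d^3 - 1.9685*d^2 + 0.0119999999999996*d + 11.9168)/(0.7569*d^4 - 2.8014*d^3 + 4.8367*d^2 - 4.1538*d + 1.6641)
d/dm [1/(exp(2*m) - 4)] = -2*exp(2*m)/(exp(2*m) - 4)^2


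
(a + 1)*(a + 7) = a^2 + 8*a + 7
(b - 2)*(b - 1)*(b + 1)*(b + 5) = b^4 + 3*b^3 - 11*b^2 - 3*b + 10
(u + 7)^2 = u^2 + 14*u + 49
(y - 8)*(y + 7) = y^2 - y - 56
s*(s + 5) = s^2 + 5*s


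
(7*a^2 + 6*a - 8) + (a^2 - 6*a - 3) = 8*a^2 - 11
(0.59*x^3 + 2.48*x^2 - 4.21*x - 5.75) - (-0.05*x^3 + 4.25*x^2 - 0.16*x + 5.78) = 0.64*x^3 - 1.77*x^2 - 4.05*x - 11.53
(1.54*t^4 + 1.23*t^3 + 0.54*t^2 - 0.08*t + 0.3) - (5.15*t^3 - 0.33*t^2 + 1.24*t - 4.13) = 1.54*t^4 - 3.92*t^3 + 0.87*t^2 - 1.32*t + 4.43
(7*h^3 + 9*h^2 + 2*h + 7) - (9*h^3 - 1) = -2*h^3 + 9*h^2 + 2*h + 8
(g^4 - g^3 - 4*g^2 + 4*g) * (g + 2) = g^5 + g^4 - 6*g^3 - 4*g^2 + 8*g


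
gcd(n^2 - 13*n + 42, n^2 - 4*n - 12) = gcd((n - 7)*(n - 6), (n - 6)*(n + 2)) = n - 6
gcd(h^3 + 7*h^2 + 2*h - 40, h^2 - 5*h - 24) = 1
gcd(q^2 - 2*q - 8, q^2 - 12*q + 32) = q - 4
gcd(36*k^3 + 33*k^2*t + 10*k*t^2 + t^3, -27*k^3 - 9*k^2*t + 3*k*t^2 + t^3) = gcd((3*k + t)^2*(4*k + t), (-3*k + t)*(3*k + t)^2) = 9*k^2 + 6*k*t + t^2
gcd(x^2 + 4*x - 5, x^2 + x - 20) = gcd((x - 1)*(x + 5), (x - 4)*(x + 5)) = x + 5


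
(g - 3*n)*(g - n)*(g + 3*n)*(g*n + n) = g^4*n - g^3*n^2 + g^3*n - 9*g^2*n^3 - g^2*n^2 + 9*g*n^4 - 9*g*n^3 + 9*n^4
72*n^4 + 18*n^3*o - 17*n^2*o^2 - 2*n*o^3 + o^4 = (-4*n + o)*(-3*n + o)*(2*n + o)*(3*n + o)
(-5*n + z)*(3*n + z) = -15*n^2 - 2*n*z + z^2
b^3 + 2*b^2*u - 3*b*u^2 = b*(b - u)*(b + 3*u)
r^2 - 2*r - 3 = (r - 3)*(r + 1)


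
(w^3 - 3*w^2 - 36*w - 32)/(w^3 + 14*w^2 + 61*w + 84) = (w^2 - 7*w - 8)/(w^2 + 10*w + 21)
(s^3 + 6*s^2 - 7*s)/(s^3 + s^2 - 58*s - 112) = s*(s - 1)/(s^2 - 6*s - 16)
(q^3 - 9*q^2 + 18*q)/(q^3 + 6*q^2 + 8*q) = (q^2 - 9*q + 18)/(q^2 + 6*q + 8)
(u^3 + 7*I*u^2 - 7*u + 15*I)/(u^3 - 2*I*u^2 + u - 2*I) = (u^2 + 8*I*u - 15)/(u^2 - I*u + 2)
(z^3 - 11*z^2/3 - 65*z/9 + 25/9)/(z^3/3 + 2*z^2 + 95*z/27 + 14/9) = 3*(9*z^3 - 33*z^2 - 65*z + 25)/(9*z^3 + 54*z^2 + 95*z + 42)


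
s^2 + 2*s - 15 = (s - 3)*(s + 5)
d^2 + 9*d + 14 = (d + 2)*(d + 7)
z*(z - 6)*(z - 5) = z^3 - 11*z^2 + 30*z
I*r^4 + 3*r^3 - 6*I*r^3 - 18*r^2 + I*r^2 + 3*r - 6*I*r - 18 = (r - 6)*(r - 3*I)*(r + I)*(I*r + 1)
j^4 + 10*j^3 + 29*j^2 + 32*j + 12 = (j + 1)^2*(j + 2)*(j + 6)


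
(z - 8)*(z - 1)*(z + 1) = z^3 - 8*z^2 - z + 8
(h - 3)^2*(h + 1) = h^3 - 5*h^2 + 3*h + 9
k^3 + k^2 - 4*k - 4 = (k - 2)*(k + 1)*(k + 2)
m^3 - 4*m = m*(m - 2)*(m + 2)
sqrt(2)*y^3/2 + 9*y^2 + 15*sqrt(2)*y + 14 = (y + sqrt(2))*(y + 7*sqrt(2))*(sqrt(2)*y/2 + 1)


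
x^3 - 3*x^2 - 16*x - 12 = (x - 6)*(x + 1)*(x + 2)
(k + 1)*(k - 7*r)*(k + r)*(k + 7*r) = k^4 + k^3*r + k^3 - 49*k^2*r^2 + k^2*r - 49*k*r^3 - 49*k*r^2 - 49*r^3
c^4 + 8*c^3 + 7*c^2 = c^2*(c + 1)*(c + 7)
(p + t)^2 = p^2 + 2*p*t + t^2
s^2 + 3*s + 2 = (s + 1)*(s + 2)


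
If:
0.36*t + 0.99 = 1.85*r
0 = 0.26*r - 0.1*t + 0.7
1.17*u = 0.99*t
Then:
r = 3.84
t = 16.98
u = 14.37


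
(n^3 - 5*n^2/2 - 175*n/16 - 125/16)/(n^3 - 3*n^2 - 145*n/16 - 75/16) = (4*n + 5)/(4*n + 3)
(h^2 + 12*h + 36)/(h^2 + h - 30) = (h + 6)/(h - 5)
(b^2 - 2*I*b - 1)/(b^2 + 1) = (b - I)/(b + I)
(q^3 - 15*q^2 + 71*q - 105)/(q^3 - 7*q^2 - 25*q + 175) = (q - 3)/(q + 5)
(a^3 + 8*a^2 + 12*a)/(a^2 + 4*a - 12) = a*(a + 2)/(a - 2)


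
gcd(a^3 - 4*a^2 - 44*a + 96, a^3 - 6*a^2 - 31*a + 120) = a - 8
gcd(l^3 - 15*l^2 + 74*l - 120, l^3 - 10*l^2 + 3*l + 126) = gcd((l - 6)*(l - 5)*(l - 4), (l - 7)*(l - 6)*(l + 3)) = l - 6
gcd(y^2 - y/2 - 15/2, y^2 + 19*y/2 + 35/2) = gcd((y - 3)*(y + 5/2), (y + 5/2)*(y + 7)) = y + 5/2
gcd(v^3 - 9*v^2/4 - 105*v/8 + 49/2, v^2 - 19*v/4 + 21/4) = v - 7/4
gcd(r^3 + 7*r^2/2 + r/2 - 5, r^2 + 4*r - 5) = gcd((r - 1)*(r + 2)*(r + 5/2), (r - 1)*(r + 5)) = r - 1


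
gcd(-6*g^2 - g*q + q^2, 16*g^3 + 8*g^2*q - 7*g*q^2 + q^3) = 1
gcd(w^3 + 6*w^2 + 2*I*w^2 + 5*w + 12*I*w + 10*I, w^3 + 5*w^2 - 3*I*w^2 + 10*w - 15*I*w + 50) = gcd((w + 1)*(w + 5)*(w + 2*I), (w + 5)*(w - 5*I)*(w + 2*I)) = w^2 + w*(5 + 2*I) + 10*I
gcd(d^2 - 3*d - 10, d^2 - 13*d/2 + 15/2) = d - 5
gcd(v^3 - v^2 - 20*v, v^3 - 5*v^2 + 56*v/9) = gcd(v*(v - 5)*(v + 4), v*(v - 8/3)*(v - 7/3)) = v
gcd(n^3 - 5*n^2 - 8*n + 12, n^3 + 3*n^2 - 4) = n^2 + n - 2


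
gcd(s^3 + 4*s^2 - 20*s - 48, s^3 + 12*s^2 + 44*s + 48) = s^2 + 8*s + 12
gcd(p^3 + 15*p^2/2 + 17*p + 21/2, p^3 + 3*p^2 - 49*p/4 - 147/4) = p^2 + 13*p/2 + 21/2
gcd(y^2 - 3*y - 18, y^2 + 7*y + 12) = y + 3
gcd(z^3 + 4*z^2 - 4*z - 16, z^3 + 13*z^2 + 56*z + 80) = z + 4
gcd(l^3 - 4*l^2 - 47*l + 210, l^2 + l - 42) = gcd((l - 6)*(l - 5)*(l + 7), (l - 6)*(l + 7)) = l^2 + l - 42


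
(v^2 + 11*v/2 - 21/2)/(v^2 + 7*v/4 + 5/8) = 4*(2*v^2 + 11*v - 21)/(8*v^2 + 14*v + 5)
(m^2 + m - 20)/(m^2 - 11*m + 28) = (m + 5)/(m - 7)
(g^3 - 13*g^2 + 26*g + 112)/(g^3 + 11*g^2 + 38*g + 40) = (g^2 - 15*g + 56)/(g^2 + 9*g + 20)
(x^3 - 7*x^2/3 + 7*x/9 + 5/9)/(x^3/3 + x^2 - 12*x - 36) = (9*x^3 - 21*x^2 + 7*x + 5)/(3*(x^3 + 3*x^2 - 36*x - 108))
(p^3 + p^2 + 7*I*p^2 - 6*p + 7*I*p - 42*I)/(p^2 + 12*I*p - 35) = (p^2 + p - 6)/(p + 5*I)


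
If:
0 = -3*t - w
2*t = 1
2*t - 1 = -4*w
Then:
No Solution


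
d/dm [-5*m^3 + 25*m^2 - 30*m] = -15*m^2 + 50*m - 30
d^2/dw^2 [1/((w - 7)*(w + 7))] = 2*(3*w^2 + 49)/(w^6 - 147*w^4 + 7203*w^2 - 117649)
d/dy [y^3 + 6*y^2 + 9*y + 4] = 3*y^2 + 12*y + 9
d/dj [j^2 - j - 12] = 2*j - 1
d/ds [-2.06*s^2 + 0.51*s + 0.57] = 0.51 - 4.12*s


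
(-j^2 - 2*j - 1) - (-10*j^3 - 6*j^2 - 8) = 10*j^3 + 5*j^2 - 2*j + 7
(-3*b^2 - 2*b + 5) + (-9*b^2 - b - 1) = -12*b^2 - 3*b + 4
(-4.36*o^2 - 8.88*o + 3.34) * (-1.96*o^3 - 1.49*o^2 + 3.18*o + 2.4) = 8.5456*o^5 + 23.9012*o^4 - 7.18*o^3 - 43.679*o^2 - 10.6908*o + 8.016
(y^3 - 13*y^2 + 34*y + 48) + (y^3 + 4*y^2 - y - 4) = 2*y^3 - 9*y^2 + 33*y + 44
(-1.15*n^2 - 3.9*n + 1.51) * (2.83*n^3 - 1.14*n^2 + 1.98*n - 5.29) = -3.2545*n^5 - 9.726*n^4 + 6.4423*n^3 - 3.3599*n^2 + 23.6208*n - 7.9879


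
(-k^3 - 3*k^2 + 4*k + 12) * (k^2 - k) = -k^5 - 2*k^4 + 7*k^3 + 8*k^2 - 12*k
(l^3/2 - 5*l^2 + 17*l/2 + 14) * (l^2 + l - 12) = l^5/2 - 9*l^4/2 - 5*l^3/2 + 165*l^2/2 - 88*l - 168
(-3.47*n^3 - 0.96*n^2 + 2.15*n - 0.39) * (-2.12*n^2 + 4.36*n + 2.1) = 7.3564*n^5 - 13.094*n^4 - 16.0306*n^3 + 8.1848*n^2 + 2.8146*n - 0.819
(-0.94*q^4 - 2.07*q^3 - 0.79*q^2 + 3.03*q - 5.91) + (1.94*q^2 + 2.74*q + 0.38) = -0.94*q^4 - 2.07*q^3 + 1.15*q^2 + 5.77*q - 5.53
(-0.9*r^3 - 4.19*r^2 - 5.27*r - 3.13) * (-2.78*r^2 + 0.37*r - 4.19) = 2.502*r^5 + 11.3152*r^4 + 16.8713*r^3 + 24.3076*r^2 + 20.9232*r + 13.1147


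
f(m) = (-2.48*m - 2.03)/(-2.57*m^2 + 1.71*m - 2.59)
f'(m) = (-2.48*m - 2.03)*(5.14*m - 1.71)/(-2.57*m^2 + 1.71*m - 2.59)^2 - 2.48/(-2.57*m^2 + 1.71*m - 2.59)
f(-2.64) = -0.18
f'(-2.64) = -0.01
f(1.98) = 0.75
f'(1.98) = -0.42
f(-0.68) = 0.07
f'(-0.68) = 0.58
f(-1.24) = -0.12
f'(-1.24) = 0.17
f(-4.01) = -0.16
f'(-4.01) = -0.02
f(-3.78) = -0.16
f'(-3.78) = -0.02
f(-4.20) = -0.15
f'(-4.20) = -0.02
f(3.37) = 0.40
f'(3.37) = -0.14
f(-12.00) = -0.07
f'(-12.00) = -0.01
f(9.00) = 0.12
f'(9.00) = -0.02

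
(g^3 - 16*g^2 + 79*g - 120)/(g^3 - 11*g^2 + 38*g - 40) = (g^2 - 11*g + 24)/(g^2 - 6*g + 8)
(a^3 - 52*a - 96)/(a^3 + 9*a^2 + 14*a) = (a^2 - 2*a - 48)/(a*(a + 7))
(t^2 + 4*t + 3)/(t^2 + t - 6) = (t + 1)/(t - 2)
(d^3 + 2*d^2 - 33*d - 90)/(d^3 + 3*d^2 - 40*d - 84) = (d^2 + 8*d + 15)/(d^2 + 9*d + 14)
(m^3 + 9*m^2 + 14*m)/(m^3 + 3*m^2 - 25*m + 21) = m*(m + 2)/(m^2 - 4*m + 3)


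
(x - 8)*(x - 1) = x^2 - 9*x + 8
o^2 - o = o*(o - 1)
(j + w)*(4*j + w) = 4*j^2 + 5*j*w + w^2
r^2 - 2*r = r*(r - 2)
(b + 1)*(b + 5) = b^2 + 6*b + 5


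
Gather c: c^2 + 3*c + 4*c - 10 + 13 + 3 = c^2 + 7*c + 6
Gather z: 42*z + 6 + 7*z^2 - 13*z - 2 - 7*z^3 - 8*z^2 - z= -7*z^3 - z^2 + 28*z + 4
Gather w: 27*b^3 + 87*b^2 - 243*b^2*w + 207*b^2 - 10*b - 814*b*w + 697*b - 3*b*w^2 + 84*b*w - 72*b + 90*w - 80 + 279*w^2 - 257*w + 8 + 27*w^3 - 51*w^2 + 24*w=27*b^3 + 294*b^2 + 615*b + 27*w^3 + w^2*(228 - 3*b) + w*(-243*b^2 - 730*b - 143) - 72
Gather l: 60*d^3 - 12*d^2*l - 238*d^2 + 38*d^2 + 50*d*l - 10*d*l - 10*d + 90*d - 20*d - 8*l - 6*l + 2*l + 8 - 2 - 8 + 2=60*d^3 - 200*d^2 + 60*d + l*(-12*d^2 + 40*d - 12)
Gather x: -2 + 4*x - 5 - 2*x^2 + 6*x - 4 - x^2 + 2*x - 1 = -3*x^2 + 12*x - 12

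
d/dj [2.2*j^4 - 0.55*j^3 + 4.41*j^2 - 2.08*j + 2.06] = 8.8*j^3 - 1.65*j^2 + 8.82*j - 2.08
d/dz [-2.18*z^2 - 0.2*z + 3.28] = -4.36*z - 0.2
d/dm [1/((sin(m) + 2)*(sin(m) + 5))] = -(2*sin(m) + 7)*cos(m)/((sin(m) + 2)^2*(sin(m) + 5)^2)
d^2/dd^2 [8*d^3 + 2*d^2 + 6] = 48*d + 4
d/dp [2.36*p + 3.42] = 2.36000000000000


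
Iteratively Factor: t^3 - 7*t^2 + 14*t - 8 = (t - 4)*(t^2 - 3*t + 2) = (t - 4)*(t - 1)*(t - 2)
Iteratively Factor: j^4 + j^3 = (j + 1)*(j^3) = j*(j + 1)*(j^2) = j^2*(j + 1)*(j)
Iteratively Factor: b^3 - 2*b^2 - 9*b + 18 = (b + 3)*(b^2 - 5*b + 6) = (b - 2)*(b + 3)*(b - 3)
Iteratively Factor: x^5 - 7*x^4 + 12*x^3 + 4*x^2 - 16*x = (x)*(x^4 - 7*x^3 + 12*x^2 + 4*x - 16) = x*(x + 1)*(x^3 - 8*x^2 + 20*x - 16) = x*(x - 4)*(x + 1)*(x^2 - 4*x + 4) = x*(x - 4)*(x - 2)*(x + 1)*(x - 2)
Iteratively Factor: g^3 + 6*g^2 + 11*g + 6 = (g + 1)*(g^2 + 5*g + 6) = (g + 1)*(g + 3)*(g + 2)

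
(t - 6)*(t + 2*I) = t^2 - 6*t + 2*I*t - 12*I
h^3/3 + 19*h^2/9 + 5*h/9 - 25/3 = (h/3 + 1)*(h - 5/3)*(h + 5)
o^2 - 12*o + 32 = (o - 8)*(o - 4)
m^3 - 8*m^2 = m^2*(m - 8)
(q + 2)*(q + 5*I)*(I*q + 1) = I*q^3 - 4*q^2 + 2*I*q^2 - 8*q + 5*I*q + 10*I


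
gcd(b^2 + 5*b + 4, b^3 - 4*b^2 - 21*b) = 1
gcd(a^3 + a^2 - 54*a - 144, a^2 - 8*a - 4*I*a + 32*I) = a - 8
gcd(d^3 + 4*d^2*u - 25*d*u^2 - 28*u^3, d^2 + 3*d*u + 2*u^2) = d + u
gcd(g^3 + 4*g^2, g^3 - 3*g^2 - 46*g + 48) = 1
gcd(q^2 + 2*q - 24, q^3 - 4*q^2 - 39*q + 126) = q + 6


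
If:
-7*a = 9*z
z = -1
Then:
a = 9/7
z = -1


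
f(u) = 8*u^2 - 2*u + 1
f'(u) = 16*u - 2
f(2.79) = 57.69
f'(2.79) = 42.64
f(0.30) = 1.12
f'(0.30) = 2.80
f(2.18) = 34.66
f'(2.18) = 32.88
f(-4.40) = 164.68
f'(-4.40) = -72.40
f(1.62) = 18.76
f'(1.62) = 23.92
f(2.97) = 65.63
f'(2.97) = 45.52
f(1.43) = 14.50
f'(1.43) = 20.88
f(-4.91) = 203.68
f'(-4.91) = -80.56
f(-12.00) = 1177.00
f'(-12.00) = -194.00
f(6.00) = 277.00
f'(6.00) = 94.00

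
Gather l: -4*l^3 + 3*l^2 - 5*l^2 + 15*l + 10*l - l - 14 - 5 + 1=-4*l^3 - 2*l^2 + 24*l - 18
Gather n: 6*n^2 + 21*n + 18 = 6*n^2 + 21*n + 18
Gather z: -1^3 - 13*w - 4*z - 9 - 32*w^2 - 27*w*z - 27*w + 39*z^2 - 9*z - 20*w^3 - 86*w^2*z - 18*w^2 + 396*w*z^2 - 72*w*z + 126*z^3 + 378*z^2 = -20*w^3 - 50*w^2 - 40*w + 126*z^3 + z^2*(396*w + 417) + z*(-86*w^2 - 99*w - 13) - 10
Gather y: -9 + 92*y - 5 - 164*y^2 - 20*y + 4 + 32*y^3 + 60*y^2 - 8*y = 32*y^3 - 104*y^2 + 64*y - 10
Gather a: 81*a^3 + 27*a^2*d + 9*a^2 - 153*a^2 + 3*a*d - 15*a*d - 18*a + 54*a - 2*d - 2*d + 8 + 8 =81*a^3 + a^2*(27*d - 144) + a*(36 - 12*d) - 4*d + 16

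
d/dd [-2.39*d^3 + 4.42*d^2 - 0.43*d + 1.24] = -7.17*d^2 + 8.84*d - 0.43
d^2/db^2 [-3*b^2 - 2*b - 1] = -6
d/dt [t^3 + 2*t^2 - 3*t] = 3*t^2 + 4*t - 3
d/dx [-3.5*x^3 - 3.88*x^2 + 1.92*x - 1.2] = -10.5*x^2 - 7.76*x + 1.92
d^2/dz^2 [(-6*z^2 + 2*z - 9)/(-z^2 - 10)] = 2*(-2*z^3 - 153*z^2 + 60*z + 510)/(z^6 + 30*z^4 + 300*z^2 + 1000)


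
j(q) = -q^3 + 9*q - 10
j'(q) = 9 - 3*q^2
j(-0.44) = -13.87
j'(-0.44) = 8.42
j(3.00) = -10.00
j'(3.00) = -18.00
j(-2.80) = -13.25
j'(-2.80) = -14.52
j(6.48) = -223.78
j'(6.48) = -116.97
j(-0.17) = -11.53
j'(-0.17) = 8.91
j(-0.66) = -15.65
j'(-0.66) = 7.69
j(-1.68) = -20.38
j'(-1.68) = 0.53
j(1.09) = -1.49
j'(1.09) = 5.44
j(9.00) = -658.00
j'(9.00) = -234.00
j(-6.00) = 152.00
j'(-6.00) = -99.00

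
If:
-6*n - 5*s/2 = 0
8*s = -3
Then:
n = 5/32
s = -3/8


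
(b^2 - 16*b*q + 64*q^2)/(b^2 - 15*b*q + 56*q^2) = (-b + 8*q)/(-b + 7*q)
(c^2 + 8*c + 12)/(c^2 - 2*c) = (c^2 + 8*c + 12)/(c*(c - 2))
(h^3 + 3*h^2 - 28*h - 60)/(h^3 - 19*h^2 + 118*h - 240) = (h^2 + 8*h + 12)/(h^2 - 14*h + 48)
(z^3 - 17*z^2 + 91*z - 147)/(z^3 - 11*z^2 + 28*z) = (z^2 - 10*z + 21)/(z*(z - 4))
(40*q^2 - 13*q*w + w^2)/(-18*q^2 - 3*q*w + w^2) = (-40*q^2 + 13*q*w - w^2)/(18*q^2 + 3*q*w - w^2)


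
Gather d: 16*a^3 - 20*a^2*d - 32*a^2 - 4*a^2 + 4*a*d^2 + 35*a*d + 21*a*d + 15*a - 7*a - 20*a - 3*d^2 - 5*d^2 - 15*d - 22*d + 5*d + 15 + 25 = 16*a^3 - 36*a^2 - 12*a + d^2*(4*a - 8) + d*(-20*a^2 + 56*a - 32) + 40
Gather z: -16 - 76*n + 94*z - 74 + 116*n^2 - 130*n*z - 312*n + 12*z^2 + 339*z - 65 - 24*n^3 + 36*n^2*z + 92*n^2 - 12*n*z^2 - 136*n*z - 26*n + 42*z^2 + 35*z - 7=-24*n^3 + 208*n^2 - 414*n + z^2*(54 - 12*n) + z*(36*n^2 - 266*n + 468) - 162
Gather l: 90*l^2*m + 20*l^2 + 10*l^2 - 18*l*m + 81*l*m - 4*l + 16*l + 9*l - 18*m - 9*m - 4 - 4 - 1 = l^2*(90*m + 30) + l*(63*m + 21) - 27*m - 9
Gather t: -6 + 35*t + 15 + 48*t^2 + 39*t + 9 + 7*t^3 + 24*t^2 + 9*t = 7*t^3 + 72*t^2 + 83*t + 18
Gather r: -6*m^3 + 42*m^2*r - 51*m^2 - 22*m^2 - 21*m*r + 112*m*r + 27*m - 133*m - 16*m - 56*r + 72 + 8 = -6*m^3 - 73*m^2 - 122*m + r*(42*m^2 + 91*m - 56) + 80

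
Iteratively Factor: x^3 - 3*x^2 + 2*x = (x - 1)*(x^2 - 2*x) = (x - 2)*(x - 1)*(x)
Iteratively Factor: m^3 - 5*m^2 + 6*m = (m)*(m^2 - 5*m + 6) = m*(m - 3)*(m - 2)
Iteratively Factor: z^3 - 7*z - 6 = (z + 2)*(z^2 - 2*z - 3) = (z - 3)*(z + 2)*(z + 1)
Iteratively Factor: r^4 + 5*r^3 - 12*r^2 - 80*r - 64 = (r + 4)*(r^3 + r^2 - 16*r - 16) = (r + 4)^2*(r^2 - 3*r - 4) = (r + 1)*(r + 4)^2*(r - 4)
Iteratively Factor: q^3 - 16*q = (q)*(q^2 - 16) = q*(q - 4)*(q + 4)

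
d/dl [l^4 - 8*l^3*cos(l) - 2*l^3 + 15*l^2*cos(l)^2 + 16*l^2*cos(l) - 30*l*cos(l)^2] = 8*l^3*sin(l) + 4*l^3 - 16*l^2*sin(l) - 15*l^2*sin(2*l) - 24*l^2*cos(l) - 6*l^2 + 30*l*sin(2*l) + 30*l*cos(l)^2 + 32*l*cos(l) - 30*cos(l)^2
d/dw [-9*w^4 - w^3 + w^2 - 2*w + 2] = -36*w^3 - 3*w^2 + 2*w - 2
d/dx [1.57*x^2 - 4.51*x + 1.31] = 3.14*x - 4.51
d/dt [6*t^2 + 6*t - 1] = 12*t + 6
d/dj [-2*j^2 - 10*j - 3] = -4*j - 10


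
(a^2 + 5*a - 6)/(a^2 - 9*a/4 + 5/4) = 4*(a + 6)/(4*a - 5)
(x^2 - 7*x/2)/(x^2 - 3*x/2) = (2*x - 7)/(2*x - 3)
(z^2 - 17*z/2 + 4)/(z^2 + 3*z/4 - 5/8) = 4*(z - 8)/(4*z + 5)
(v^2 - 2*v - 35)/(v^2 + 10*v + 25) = (v - 7)/(v + 5)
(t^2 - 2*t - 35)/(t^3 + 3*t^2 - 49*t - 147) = (t + 5)/(t^2 + 10*t + 21)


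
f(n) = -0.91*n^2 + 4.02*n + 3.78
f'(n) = 4.02 - 1.82*n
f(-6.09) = -54.45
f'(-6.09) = 15.10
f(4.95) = 1.38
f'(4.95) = -4.99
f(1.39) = 7.61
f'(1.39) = 1.49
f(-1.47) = -4.10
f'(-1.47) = 6.70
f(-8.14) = -89.24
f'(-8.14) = 18.83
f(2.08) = 8.20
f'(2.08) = 0.23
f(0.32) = 4.97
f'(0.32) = 3.44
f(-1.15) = -2.05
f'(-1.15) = 6.11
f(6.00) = -4.86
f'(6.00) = -6.90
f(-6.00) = -53.10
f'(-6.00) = 14.94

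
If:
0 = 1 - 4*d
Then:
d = 1/4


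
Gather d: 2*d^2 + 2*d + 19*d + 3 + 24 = 2*d^2 + 21*d + 27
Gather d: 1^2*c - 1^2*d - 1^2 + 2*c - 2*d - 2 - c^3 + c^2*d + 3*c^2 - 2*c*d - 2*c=-c^3 + 3*c^2 + c + d*(c^2 - 2*c - 3) - 3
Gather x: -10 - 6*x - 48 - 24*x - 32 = -30*x - 90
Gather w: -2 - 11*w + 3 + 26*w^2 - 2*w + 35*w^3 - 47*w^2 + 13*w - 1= 35*w^3 - 21*w^2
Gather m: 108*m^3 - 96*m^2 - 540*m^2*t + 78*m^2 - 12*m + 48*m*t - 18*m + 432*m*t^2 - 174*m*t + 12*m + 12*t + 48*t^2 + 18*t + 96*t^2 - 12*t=108*m^3 + m^2*(-540*t - 18) + m*(432*t^2 - 126*t - 18) + 144*t^2 + 18*t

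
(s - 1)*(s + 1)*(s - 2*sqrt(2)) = s^3 - 2*sqrt(2)*s^2 - s + 2*sqrt(2)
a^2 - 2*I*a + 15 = (a - 5*I)*(a + 3*I)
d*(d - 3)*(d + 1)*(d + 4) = d^4 + 2*d^3 - 11*d^2 - 12*d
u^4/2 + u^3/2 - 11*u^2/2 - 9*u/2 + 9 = (u/2 + 1)*(u - 3)*(u - 1)*(u + 3)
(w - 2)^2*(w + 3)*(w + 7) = w^4 + 6*w^3 - 15*w^2 - 44*w + 84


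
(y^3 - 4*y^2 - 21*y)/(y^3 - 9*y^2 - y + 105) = y/(y - 5)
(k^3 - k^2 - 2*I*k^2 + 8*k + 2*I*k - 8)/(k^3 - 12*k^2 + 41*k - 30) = (k^2 - 2*I*k + 8)/(k^2 - 11*k + 30)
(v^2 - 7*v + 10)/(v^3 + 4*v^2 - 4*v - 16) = (v - 5)/(v^2 + 6*v + 8)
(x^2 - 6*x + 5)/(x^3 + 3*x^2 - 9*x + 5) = (x - 5)/(x^2 + 4*x - 5)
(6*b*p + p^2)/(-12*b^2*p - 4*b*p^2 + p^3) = (6*b + p)/(-12*b^2 - 4*b*p + p^2)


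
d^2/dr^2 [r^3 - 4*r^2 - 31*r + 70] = 6*r - 8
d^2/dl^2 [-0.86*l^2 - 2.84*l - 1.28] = -1.72000000000000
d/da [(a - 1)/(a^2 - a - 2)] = (a^2 - a - (a - 1)*(2*a - 1) - 2)/(-a^2 + a + 2)^2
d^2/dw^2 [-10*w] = 0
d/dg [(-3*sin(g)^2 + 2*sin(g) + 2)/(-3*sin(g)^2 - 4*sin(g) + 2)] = 6*(3*sin(g)^2 + 2)*cos(g)/(3*sin(g)^2 + 4*sin(g) - 2)^2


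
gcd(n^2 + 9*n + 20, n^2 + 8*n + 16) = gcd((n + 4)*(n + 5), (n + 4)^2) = n + 4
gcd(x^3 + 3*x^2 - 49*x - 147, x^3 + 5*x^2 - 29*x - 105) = x^2 + 10*x + 21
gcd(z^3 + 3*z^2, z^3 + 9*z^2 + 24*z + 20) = 1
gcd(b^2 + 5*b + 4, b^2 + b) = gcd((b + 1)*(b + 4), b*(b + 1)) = b + 1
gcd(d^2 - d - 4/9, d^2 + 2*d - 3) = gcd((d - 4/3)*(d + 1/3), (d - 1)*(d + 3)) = 1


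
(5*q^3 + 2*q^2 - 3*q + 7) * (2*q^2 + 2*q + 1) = 10*q^5 + 14*q^4 + 3*q^3 + 10*q^2 + 11*q + 7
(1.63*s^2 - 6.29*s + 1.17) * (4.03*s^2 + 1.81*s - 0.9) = 6.5689*s^4 - 22.3984*s^3 - 8.1368*s^2 + 7.7787*s - 1.053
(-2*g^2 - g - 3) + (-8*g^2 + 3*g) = -10*g^2 + 2*g - 3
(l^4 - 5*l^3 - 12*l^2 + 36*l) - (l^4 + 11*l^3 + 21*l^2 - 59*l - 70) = -16*l^3 - 33*l^2 + 95*l + 70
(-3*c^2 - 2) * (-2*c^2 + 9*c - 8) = 6*c^4 - 27*c^3 + 28*c^2 - 18*c + 16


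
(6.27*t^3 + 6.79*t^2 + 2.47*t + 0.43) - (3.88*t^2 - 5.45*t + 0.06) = 6.27*t^3 + 2.91*t^2 + 7.92*t + 0.37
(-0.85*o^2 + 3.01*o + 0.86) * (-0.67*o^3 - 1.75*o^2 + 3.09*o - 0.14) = 0.5695*o^5 - 0.5292*o^4 - 8.4702*o^3 + 7.9149*o^2 + 2.236*o - 0.1204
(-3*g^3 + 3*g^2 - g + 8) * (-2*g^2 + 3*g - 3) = 6*g^5 - 15*g^4 + 20*g^3 - 28*g^2 + 27*g - 24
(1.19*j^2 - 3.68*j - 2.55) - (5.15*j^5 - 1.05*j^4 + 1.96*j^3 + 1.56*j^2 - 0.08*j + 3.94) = -5.15*j^5 + 1.05*j^4 - 1.96*j^3 - 0.37*j^2 - 3.6*j - 6.49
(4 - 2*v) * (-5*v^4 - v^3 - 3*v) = 10*v^5 - 18*v^4 - 4*v^3 + 6*v^2 - 12*v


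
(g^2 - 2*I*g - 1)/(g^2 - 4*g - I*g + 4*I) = (g - I)/(g - 4)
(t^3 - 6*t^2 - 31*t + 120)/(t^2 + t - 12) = (t^2 - 3*t - 40)/(t + 4)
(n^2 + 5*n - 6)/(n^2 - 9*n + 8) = (n + 6)/(n - 8)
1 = 1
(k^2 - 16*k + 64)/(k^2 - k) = (k^2 - 16*k + 64)/(k*(k - 1))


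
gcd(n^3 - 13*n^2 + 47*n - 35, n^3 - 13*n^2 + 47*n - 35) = n^3 - 13*n^2 + 47*n - 35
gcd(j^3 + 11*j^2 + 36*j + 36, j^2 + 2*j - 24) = j + 6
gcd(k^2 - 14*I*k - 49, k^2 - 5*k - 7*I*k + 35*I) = k - 7*I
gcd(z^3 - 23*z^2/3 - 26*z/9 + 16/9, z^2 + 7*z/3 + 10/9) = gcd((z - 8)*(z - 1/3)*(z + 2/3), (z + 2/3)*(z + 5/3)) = z + 2/3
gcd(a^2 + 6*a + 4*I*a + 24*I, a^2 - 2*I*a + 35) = 1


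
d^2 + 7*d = d*(d + 7)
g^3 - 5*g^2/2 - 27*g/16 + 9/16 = (g - 3)*(g - 1/4)*(g + 3/4)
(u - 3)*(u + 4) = u^2 + u - 12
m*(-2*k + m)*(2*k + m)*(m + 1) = -4*k^2*m^2 - 4*k^2*m + m^4 + m^3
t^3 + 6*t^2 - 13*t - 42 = (t - 3)*(t + 2)*(t + 7)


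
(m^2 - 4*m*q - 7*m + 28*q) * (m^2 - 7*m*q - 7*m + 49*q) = m^4 - 11*m^3*q - 14*m^3 + 28*m^2*q^2 + 154*m^2*q + 49*m^2 - 392*m*q^2 - 539*m*q + 1372*q^2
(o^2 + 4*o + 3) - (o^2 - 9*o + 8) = 13*o - 5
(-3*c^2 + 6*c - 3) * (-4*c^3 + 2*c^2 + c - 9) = 12*c^5 - 30*c^4 + 21*c^3 + 27*c^2 - 57*c + 27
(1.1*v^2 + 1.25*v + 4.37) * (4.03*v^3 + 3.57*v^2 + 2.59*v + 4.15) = 4.433*v^5 + 8.9645*v^4 + 24.9226*v^3 + 23.4034*v^2 + 16.5058*v + 18.1355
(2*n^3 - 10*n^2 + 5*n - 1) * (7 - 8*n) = -16*n^4 + 94*n^3 - 110*n^2 + 43*n - 7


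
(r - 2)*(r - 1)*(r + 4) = r^3 + r^2 - 10*r + 8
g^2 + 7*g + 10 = (g + 2)*(g + 5)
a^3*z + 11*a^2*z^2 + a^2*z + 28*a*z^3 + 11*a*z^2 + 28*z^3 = (a + 4*z)*(a + 7*z)*(a*z + z)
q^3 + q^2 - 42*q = q*(q - 6)*(q + 7)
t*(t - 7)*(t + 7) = t^3 - 49*t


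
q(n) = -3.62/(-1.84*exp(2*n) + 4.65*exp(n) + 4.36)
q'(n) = -3.62*(3.68*exp(2*n) - 4.65*exp(n))/(-1.84*exp(2*n) + 4.65*exp(n) + 4.36)^2 = (16.833 - 13.3216*exp(n))*exp(n)/(-1.84*exp(2*n) + 4.65*exp(n) + 4.36)^2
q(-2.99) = -0.79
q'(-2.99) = 0.04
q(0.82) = -0.67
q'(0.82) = -1.03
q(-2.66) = -0.77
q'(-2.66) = 0.05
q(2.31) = 0.03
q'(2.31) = -0.06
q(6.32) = 0.00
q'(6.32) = -0.00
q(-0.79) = -0.59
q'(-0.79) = 0.13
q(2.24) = 0.03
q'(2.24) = -0.08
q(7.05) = 0.00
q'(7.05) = -0.00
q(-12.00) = -0.83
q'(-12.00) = 0.00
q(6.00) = 0.00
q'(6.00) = 0.00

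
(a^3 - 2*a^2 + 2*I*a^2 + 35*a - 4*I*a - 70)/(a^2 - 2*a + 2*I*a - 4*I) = (a^2 + 2*I*a + 35)/(a + 2*I)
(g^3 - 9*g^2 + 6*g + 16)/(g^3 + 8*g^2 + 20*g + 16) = (g^3 - 9*g^2 + 6*g + 16)/(g^3 + 8*g^2 + 20*g + 16)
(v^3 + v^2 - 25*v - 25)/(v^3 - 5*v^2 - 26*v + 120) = (v^2 - 4*v - 5)/(v^2 - 10*v + 24)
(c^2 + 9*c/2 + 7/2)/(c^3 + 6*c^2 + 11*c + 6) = (c + 7/2)/(c^2 + 5*c + 6)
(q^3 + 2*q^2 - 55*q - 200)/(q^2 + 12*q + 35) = (q^2 - 3*q - 40)/(q + 7)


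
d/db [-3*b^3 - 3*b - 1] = -9*b^2 - 3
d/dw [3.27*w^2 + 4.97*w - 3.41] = 6.54*w + 4.97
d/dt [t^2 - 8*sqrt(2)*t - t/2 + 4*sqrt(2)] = 2*t - 8*sqrt(2) - 1/2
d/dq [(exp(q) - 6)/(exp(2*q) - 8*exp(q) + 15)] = (-2*(exp(q) - 6)*(exp(q) - 4) + exp(2*q) - 8*exp(q) + 15)*exp(q)/(exp(2*q) - 8*exp(q) + 15)^2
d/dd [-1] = 0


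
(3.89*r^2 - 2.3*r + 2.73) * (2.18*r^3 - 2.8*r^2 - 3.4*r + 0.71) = 8.4802*r^5 - 15.906*r^4 - 0.834600000000001*r^3 + 2.9379*r^2 - 10.915*r + 1.9383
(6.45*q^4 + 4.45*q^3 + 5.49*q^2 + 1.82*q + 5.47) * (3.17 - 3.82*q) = -24.639*q^5 + 3.4475*q^4 - 6.8653*q^3 + 10.4509*q^2 - 15.126*q + 17.3399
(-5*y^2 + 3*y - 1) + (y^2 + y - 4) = -4*y^2 + 4*y - 5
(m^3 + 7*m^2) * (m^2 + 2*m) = m^5 + 9*m^4 + 14*m^3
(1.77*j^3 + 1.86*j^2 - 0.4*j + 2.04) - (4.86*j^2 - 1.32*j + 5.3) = 1.77*j^3 - 3.0*j^2 + 0.92*j - 3.26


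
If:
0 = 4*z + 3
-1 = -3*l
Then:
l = 1/3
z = -3/4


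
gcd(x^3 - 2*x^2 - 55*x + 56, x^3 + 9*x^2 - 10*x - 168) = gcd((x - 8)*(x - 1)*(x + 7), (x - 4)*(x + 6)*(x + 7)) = x + 7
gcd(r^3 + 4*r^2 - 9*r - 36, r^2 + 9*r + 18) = r + 3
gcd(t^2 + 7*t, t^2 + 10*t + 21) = t + 7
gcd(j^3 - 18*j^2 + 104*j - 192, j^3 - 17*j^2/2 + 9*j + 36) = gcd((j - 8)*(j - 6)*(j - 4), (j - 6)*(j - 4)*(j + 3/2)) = j^2 - 10*j + 24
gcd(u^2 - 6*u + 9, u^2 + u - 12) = u - 3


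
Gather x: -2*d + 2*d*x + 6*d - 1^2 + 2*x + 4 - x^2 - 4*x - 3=4*d - x^2 + x*(2*d - 2)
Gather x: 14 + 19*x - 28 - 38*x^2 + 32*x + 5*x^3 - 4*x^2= 5*x^3 - 42*x^2 + 51*x - 14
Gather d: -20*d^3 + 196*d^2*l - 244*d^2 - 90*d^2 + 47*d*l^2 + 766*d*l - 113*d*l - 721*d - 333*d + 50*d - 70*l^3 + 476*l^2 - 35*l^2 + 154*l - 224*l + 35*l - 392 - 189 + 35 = -20*d^3 + d^2*(196*l - 334) + d*(47*l^2 + 653*l - 1004) - 70*l^3 + 441*l^2 - 35*l - 546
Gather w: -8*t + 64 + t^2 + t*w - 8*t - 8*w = t^2 - 16*t + w*(t - 8) + 64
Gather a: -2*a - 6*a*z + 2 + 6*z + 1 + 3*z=a*(-6*z - 2) + 9*z + 3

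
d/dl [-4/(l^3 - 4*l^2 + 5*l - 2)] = 4*(3*l^2 - 8*l + 5)/(l^3 - 4*l^2 + 5*l - 2)^2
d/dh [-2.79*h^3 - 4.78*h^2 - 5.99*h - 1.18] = -8.37*h^2 - 9.56*h - 5.99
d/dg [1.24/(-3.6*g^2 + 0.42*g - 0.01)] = (8.928*g - 0.5208)/(3.6*g^2 - 0.42*g + 0.01)^2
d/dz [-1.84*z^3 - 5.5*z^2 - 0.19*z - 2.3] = -5.52*z^2 - 11.0*z - 0.19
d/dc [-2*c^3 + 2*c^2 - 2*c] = -6*c^2 + 4*c - 2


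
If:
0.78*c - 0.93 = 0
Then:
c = 1.19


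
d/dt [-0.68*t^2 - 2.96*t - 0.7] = -1.36*t - 2.96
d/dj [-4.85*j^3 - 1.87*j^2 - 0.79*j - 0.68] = -14.55*j^2 - 3.74*j - 0.79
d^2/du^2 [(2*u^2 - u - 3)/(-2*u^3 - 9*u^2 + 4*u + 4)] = 2*(-8*u^6 + 12*u^5 + 78*u^4 + 337*u^3 + 489*u^2 - 144*u + 108)/(8*u^9 + 108*u^8 + 438*u^7 + 249*u^6 - 1308*u^5 - 348*u^4 + 896*u^3 + 240*u^2 - 192*u - 64)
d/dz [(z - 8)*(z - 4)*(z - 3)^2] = 4*z^3 - 54*z^2 + 226*z - 300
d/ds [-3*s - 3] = -3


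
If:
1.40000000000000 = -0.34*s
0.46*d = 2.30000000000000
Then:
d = 5.00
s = -4.12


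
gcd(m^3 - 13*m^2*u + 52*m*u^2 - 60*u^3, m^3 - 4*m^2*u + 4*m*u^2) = -m + 2*u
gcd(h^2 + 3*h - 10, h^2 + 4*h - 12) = h - 2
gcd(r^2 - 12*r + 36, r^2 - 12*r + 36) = r^2 - 12*r + 36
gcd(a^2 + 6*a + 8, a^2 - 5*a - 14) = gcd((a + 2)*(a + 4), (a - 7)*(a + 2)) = a + 2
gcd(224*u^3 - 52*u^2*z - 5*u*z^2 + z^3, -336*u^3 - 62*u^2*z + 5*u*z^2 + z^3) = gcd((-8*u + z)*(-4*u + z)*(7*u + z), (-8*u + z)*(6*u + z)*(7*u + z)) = -56*u^2 - u*z + z^2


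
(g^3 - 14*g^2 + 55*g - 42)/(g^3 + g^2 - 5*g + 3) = (g^2 - 13*g + 42)/(g^2 + 2*g - 3)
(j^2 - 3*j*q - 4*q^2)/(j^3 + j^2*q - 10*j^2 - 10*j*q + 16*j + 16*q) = (j - 4*q)/(j^2 - 10*j + 16)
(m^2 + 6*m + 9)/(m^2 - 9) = (m + 3)/(m - 3)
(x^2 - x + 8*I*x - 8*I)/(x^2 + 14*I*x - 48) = (x - 1)/(x + 6*I)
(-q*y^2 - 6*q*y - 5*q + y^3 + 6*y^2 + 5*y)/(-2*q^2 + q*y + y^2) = (y^2 + 6*y + 5)/(2*q + y)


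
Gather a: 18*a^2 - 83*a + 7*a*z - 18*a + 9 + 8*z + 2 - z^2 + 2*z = 18*a^2 + a*(7*z - 101) - z^2 + 10*z + 11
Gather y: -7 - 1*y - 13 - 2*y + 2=-3*y - 18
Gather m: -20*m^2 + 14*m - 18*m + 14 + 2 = -20*m^2 - 4*m + 16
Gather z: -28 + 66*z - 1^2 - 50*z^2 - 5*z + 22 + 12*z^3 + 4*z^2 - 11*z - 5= 12*z^3 - 46*z^2 + 50*z - 12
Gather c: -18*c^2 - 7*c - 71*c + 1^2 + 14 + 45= -18*c^2 - 78*c + 60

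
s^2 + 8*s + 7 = (s + 1)*(s + 7)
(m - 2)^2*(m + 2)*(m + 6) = m^4 + 4*m^3 - 16*m^2 - 16*m + 48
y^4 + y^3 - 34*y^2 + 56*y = y*(y - 4)*(y - 2)*(y + 7)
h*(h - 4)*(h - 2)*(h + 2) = h^4 - 4*h^3 - 4*h^2 + 16*h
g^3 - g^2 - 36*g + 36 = (g - 6)*(g - 1)*(g + 6)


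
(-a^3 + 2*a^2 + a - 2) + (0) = -a^3 + 2*a^2 + a - 2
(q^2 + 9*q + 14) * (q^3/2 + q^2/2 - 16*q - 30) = q^5/2 + 5*q^4 - 9*q^3/2 - 167*q^2 - 494*q - 420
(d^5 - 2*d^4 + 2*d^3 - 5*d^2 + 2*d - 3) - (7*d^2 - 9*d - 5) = d^5 - 2*d^4 + 2*d^3 - 12*d^2 + 11*d + 2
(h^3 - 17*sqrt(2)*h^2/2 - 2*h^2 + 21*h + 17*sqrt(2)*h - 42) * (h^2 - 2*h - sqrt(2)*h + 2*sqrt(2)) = h^5 - 19*sqrt(2)*h^4/2 - 4*h^4 + 42*h^3 + 38*sqrt(2)*h^3 - 152*h^2 - 59*sqrt(2)*h^2 + 84*sqrt(2)*h + 152*h - 84*sqrt(2)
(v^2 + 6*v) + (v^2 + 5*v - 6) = 2*v^2 + 11*v - 6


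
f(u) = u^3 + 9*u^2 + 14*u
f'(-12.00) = 230.00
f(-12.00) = -600.00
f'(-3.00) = -13.00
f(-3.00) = 12.00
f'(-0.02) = 13.64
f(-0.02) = -0.28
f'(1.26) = 41.44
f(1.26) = 33.93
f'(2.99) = 94.64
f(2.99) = 149.05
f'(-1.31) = -4.43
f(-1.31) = -5.14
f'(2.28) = 70.64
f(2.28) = 90.56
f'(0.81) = 30.55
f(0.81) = 17.78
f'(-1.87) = -9.17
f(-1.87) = -1.25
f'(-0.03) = 13.46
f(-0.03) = -0.41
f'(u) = 3*u^2 + 18*u + 14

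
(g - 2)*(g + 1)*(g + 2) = g^3 + g^2 - 4*g - 4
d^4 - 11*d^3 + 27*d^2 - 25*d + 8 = (d - 8)*(d - 1)^3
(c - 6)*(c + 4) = c^2 - 2*c - 24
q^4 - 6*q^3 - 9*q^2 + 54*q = q*(q - 6)*(q - 3)*(q + 3)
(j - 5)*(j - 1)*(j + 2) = j^3 - 4*j^2 - 7*j + 10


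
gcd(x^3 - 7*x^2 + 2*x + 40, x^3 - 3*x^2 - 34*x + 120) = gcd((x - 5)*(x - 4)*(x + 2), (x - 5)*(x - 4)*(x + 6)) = x^2 - 9*x + 20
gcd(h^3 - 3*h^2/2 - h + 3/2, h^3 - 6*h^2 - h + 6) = h^2 - 1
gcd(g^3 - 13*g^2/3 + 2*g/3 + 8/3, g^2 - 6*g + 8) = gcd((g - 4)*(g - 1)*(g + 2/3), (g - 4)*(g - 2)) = g - 4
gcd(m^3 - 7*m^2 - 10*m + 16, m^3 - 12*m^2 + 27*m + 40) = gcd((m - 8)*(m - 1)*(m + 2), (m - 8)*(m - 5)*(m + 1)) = m - 8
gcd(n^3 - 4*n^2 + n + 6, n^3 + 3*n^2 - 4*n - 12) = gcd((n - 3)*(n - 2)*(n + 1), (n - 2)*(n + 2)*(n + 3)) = n - 2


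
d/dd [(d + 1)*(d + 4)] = 2*d + 5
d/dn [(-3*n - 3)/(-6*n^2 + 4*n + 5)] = 3*(6*n^2 - 4*n - 4*(n + 1)*(3*n - 1) - 5)/(-6*n^2 + 4*n + 5)^2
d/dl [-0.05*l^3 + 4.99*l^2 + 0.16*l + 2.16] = -0.15*l^2 + 9.98*l + 0.16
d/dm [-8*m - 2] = -8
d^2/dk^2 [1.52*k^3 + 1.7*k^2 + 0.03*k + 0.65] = 9.12*k + 3.4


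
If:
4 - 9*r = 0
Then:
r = 4/9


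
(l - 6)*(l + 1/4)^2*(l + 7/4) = l^4 - 15*l^3/4 - 201*l^2/16 - 353*l/64 - 21/32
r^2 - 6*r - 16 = (r - 8)*(r + 2)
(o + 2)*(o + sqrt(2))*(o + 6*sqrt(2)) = o^3 + 2*o^2 + 7*sqrt(2)*o^2 + 12*o + 14*sqrt(2)*o + 24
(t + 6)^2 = t^2 + 12*t + 36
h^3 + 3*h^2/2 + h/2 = h*(h + 1/2)*(h + 1)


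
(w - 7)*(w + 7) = w^2 - 49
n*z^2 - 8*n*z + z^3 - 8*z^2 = z*(n + z)*(z - 8)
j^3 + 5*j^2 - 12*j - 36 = (j - 3)*(j + 2)*(j + 6)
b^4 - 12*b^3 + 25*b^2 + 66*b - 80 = (b - 8)*(b - 5)*(b - 1)*(b + 2)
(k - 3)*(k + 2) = k^2 - k - 6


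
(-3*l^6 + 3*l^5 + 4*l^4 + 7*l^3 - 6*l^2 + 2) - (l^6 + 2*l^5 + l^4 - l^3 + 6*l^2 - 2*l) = -4*l^6 + l^5 + 3*l^4 + 8*l^3 - 12*l^2 + 2*l + 2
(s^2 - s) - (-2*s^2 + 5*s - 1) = 3*s^2 - 6*s + 1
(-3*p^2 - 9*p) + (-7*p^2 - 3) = -10*p^2 - 9*p - 3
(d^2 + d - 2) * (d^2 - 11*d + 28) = d^4 - 10*d^3 + 15*d^2 + 50*d - 56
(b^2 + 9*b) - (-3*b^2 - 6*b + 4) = 4*b^2 + 15*b - 4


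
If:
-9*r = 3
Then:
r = -1/3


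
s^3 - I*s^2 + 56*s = s*(s - 8*I)*(s + 7*I)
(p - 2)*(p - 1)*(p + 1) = p^3 - 2*p^2 - p + 2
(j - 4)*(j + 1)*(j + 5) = j^3 + 2*j^2 - 19*j - 20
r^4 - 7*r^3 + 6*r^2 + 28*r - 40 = (r - 5)*(r - 2)^2*(r + 2)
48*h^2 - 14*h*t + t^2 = (-8*h + t)*(-6*h + t)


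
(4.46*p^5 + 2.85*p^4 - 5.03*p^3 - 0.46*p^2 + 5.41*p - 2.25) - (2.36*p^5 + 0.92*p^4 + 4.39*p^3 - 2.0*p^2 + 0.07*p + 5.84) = 2.1*p^5 + 1.93*p^4 - 9.42*p^3 + 1.54*p^2 + 5.34*p - 8.09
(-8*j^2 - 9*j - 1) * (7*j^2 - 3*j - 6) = -56*j^4 - 39*j^3 + 68*j^2 + 57*j + 6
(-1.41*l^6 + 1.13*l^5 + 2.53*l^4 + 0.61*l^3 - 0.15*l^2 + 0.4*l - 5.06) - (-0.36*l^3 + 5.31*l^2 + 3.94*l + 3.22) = -1.41*l^6 + 1.13*l^5 + 2.53*l^4 + 0.97*l^3 - 5.46*l^2 - 3.54*l - 8.28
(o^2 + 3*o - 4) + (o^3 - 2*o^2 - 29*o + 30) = o^3 - o^2 - 26*o + 26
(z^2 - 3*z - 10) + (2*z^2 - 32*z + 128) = 3*z^2 - 35*z + 118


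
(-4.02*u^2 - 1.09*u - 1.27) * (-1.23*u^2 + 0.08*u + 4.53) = 4.9446*u^4 + 1.0191*u^3 - 16.7357*u^2 - 5.0393*u - 5.7531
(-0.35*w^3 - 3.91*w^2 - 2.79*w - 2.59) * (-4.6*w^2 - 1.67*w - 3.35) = 1.61*w^5 + 18.5705*w^4 + 20.5362*w^3 + 29.6718*w^2 + 13.6718*w + 8.6765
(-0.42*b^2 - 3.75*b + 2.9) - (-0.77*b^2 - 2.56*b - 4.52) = 0.35*b^2 - 1.19*b + 7.42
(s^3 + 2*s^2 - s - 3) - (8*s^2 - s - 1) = s^3 - 6*s^2 - 2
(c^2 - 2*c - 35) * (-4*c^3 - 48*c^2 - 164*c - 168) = -4*c^5 - 40*c^4 + 72*c^3 + 1840*c^2 + 6076*c + 5880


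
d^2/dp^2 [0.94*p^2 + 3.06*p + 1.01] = 1.88000000000000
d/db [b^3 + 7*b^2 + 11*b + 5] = 3*b^2 + 14*b + 11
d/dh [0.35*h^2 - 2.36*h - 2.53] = 0.7*h - 2.36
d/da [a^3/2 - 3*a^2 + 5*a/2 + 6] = 3*a^2/2 - 6*a + 5/2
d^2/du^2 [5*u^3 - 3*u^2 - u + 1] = 30*u - 6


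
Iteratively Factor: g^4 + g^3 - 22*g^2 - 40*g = (g + 2)*(g^3 - g^2 - 20*g) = (g + 2)*(g + 4)*(g^2 - 5*g) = g*(g + 2)*(g + 4)*(g - 5)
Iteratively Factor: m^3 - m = (m + 1)*(m^2 - m) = m*(m + 1)*(m - 1)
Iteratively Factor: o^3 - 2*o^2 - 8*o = (o + 2)*(o^2 - 4*o) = (o - 4)*(o + 2)*(o)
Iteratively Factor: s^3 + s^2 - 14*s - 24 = (s - 4)*(s^2 + 5*s + 6) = (s - 4)*(s + 2)*(s + 3)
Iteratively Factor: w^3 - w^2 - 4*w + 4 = (w - 2)*(w^2 + w - 2) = (w - 2)*(w + 2)*(w - 1)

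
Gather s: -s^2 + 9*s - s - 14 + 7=-s^2 + 8*s - 7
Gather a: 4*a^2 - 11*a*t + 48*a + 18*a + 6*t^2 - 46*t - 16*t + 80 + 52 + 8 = 4*a^2 + a*(66 - 11*t) + 6*t^2 - 62*t + 140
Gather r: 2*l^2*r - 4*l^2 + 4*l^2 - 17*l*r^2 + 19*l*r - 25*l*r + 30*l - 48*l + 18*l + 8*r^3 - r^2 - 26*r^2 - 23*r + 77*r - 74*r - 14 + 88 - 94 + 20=8*r^3 + r^2*(-17*l - 27) + r*(2*l^2 - 6*l - 20)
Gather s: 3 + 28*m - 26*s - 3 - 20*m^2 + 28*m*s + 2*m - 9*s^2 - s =-20*m^2 + 30*m - 9*s^2 + s*(28*m - 27)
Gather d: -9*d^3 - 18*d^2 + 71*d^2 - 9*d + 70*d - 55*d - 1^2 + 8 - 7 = -9*d^3 + 53*d^2 + 6*d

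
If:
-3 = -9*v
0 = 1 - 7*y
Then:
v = 1/3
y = 1/7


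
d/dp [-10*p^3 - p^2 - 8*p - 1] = -30*p^2 - 2*p - 8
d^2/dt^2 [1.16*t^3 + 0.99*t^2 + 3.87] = 6.96*t + 1.98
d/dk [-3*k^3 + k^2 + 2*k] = -9*k^2 + 2*k + 2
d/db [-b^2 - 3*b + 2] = -2*b - 3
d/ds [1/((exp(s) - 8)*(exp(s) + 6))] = 2*(1 - exp(s))*exp(s)/(exp(4*s) - 4*exp(3*s) - 92*exp(2*s) + 192*exp(s) + 2304)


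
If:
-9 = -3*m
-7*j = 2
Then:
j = -2/7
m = 3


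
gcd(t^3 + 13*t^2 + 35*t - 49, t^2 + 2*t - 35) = t + 7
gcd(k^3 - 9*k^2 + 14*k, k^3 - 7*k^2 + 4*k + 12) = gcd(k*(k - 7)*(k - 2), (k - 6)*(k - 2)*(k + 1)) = k - 2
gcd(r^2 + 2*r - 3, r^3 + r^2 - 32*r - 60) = 1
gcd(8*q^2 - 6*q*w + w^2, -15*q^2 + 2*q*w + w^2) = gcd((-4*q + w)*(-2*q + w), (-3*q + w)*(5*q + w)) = 1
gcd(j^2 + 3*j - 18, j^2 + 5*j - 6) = j + 6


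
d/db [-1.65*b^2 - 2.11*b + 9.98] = -3.3*b - 2.11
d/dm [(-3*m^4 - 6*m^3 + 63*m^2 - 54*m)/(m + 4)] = 3*(-3*m^4 - 20*m^3 - 3*m^2 + 168*m - 72)/(m^2 + 8*m + 16)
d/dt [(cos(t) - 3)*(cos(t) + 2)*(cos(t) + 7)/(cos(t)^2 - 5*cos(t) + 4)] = (-cos(t)^4 + 10*cos(t)^3 + 5*cos(t)^2 - 132*cos(t) + 262)*sin(t)/((cos(t) - 4)^2*(cos(t) - 1)^2)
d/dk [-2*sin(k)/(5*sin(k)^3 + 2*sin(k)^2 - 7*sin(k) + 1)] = 2*(10*sin(k)^3 + 2*sin(k)^2 - 1)*cos(k)/(5*sin(k)^3 + 2*sin(k)^2 - 7*sin(k) + 1)^2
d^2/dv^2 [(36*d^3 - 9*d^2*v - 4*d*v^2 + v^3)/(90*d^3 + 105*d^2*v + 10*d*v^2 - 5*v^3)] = 4*d*(-309*d^3 + 153*d^2*v - 27*d*v^2 + v^3)/(5*(-216*d^6 - 540*d^5*v - 342*d^4*v^2 + 55*d^3*v^3 + 57*d^2*v^4 - 15*d*v^5 + v^6))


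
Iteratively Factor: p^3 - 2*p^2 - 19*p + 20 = (p - 5)*(p^2 + 3*p - 4) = (p - 5)*(p - 1)*(p + 4)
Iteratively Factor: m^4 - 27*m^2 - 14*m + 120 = (m + 4)*(m^3 - 4*m^2 - 11*m + 30) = (m - 5)*(m + 4)*(m^2 + m - 6) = (m - 5)*(m - 2)*(m + 4)*(m + 3)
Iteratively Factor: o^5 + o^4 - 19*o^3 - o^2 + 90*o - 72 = (o - 3)*(o^4 + 4*o^3 - 7*o^2 - 22*o + 24) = (o - 3)*(o + 3)*(o^3 + o^2 - 10*o + 8) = (o - 3)*(o - 1)*(o + 3)*(o^2 + 2*o - 8) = (o - 3)*(o - 1)*(o + 3)*(o + 4)*(o - 2)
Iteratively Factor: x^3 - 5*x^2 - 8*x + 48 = (x - 4)*(x^2 - x - 12) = (x - 4)*(x + 3)*(x - 4)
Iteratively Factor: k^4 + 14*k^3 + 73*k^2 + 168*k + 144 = (k + 4)*(k^3 + 10*k^2 + 33*k + 36) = (k + 3)*(k + 4)*(k^2 + 7*k + 12) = (k + 3)^2*(k + 4)*(k + 4)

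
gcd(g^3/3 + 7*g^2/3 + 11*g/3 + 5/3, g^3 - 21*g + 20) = g + 5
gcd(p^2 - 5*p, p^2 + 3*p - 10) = 1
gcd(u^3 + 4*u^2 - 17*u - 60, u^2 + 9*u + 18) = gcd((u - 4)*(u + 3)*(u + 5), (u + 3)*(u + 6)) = u + 3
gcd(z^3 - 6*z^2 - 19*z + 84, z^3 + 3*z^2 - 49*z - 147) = z - 7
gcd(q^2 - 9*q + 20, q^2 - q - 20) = q - 5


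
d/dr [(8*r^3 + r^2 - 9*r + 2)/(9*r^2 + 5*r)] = 2*(36*r^4 + 40*r^3 + 43*r^2 - 18*r - 5)/(r^2*(81*r^2 + 90*r + 25))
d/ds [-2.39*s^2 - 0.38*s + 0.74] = -4.78*s - 0.38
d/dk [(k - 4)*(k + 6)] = 2*k + 2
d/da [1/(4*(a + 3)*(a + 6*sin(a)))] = -(a + (a + 3)*(6*cos(a) + 1) + 6*sin(a))/(4*(a + 3)^2*(a + 6*sin(a))^2)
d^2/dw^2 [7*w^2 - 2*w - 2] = 14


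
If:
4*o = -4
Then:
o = -1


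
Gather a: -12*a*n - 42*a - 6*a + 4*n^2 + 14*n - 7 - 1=a*(-12*n - 48) + 4*n^2 + 14*n - 8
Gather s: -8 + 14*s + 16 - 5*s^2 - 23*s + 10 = -5*s^2 - 9*s + 18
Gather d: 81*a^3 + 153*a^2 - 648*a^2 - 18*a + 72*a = 81*a^3 - 495*a^2 + 54*a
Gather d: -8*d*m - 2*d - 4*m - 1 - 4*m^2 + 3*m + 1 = d*(-8*m - 2) - 4*m^2 - m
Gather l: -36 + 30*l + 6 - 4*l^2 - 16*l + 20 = -4*l^2 + 14*l - 10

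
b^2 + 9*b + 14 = (b + 2)*(b + 7)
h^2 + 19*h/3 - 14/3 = (h - 2/3)*(h + 7)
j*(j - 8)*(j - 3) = j^3 - 11*j^2 + 24*j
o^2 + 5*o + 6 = (o + 2)*(o + 3)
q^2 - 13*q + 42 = (q - 7)*(q - 6)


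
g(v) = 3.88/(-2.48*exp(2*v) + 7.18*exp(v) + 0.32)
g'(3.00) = 0.01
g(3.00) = 0.00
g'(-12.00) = 0.00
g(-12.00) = 12.12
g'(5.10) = 0.00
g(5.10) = -0.00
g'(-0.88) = -1.00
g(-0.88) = 1.35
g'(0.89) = 4.82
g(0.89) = 1.25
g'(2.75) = 0.02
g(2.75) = -0.01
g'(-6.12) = -0.54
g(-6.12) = 11.56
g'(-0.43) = -0.64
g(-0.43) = 0.98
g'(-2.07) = -2.28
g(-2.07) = 3.27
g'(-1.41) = -1.53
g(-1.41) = 2.02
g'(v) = 3.88*(4.96*exp(2*v) - 7.18*exp(v))/(-2.48*exp(2*v) + 7.18*exp(v) + 0.32)^2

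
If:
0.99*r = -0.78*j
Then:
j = -1.26923076923077*r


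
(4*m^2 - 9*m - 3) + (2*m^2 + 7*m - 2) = 6*m^2 - 2*m - 5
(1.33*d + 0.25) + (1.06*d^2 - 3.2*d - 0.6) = 1.06*d^2 - 1.87*d - 0.35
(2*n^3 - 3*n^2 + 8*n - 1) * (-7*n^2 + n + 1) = -14*n^5 + 23*n^4 - 57*n^3 + 12*n^2 + 7*n - 1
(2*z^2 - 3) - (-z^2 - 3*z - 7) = 3*z^2 + 3*z + 4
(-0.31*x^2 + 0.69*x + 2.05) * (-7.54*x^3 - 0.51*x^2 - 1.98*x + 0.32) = 2.3374*x^5 - 5.0445*x^4 - 15.1951*x^3 - 2.5109*x^2 - 3.8382*x + 0.656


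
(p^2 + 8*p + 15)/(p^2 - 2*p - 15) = (p + 5)/(p - 5)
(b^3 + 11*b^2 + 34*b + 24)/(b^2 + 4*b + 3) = (b^2 + 10*b + 24)/(b + 3)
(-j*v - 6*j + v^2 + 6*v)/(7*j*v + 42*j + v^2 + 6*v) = (-j + v)/(7*j + v)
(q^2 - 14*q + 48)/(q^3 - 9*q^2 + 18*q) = (q - 8)/(q*(q - 3))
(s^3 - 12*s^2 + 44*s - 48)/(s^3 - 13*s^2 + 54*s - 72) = (s - 2)/(s - 3)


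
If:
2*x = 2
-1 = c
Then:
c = -1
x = 1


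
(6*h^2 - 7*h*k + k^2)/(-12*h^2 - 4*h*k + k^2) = (-h + k)/(2*h + k)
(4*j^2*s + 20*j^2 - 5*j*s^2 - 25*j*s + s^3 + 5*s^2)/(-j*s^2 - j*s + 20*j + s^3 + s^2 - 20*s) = (-4*j + s)/(s - 4)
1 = 1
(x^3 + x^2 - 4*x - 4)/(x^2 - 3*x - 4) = (x^2 - 4)/(x - 4)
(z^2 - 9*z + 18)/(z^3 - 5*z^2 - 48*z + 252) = (z - 3)/(z^2 + z - 42)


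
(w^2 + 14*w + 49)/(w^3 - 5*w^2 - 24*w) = (w^2 + 14*w + 49)/(w*(w^2 - 5*w - 24))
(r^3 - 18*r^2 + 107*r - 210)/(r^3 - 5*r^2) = 1 - 13/r + 42/r^2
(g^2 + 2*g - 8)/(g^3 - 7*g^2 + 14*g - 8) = (g + 4)/(g^2 - 5*g + 4)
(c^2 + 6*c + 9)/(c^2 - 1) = (c^2 + 6*c + 9)/(c^2 - 1)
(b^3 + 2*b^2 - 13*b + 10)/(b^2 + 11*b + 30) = (b^2 - 3*b + 2)/(b + 6)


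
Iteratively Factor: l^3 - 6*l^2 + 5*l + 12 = (l + 1)*(l^2 - 7*l + 12) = (l - 3)*(l + 1)*(l - 4)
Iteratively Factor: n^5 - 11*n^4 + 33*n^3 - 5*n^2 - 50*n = (n + 1)*(n^4 - 12*n^3 + 45*n^2 - 50*n) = n*(n + 1)*(n^3 - 12*n^2 + 45*n - 50) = n*(n - 5)*(n + 1)*(n^2 - 7*n + 10) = n*(n - 5)^2*(n + 1)*(n - 2)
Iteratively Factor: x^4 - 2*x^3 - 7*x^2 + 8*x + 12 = (x - 2)*(x^3 - 7*x - 6) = (x - 2)*(x + 2)*(x^2 - 2*x - 3) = (x - 2)*(x + 1)*(x + 2)*(x - 3)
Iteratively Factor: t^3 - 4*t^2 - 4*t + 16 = (t + 2)*(t^2 - 6*t + 8) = (t - 4)*(t + 2)*(t - 2)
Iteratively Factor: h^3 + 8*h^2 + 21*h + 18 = (h + 2)*(h^2 + 6*h + 9) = (h + 2)*(h + 3)*(h + 3)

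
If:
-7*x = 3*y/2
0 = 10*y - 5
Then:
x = -3/28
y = 1/2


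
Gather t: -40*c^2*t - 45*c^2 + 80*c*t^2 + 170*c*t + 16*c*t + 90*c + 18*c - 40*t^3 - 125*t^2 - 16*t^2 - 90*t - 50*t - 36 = -45*c^2 + 108*c - 40*t^3 + t^2*(80*c - 141) + t*(-40*c^2 + 186*c - 140) - 36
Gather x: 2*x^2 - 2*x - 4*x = 2*x^2 - 6*x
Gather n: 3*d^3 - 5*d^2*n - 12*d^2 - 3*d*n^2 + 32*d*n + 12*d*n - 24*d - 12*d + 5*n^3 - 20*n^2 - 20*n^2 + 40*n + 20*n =3*d^3 - 12*d^2 - 36*d + 5*n^3 + n^2*(-3*d - 40) + n*(-5*d^2 + 44*d + 60)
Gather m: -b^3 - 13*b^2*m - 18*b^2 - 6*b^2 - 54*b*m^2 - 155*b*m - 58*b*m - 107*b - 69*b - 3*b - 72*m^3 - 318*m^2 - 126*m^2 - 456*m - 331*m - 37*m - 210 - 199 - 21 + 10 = -b^3 - 24*b^2 - 179*b - 72*m^3 + m^2*(-54*b - 444) + m*(-13*b^2 - 213*b - 824) - 420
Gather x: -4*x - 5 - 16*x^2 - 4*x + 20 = -16*x^2 - 8*x + 15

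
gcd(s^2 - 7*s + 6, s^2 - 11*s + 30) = s - 6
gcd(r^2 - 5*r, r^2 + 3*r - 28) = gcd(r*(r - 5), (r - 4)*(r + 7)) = 1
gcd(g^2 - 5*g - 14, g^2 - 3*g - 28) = g - 7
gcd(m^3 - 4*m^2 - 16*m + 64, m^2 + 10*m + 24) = m + 4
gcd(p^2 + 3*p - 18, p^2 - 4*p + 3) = p - 3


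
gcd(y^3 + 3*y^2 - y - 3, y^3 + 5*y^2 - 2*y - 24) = y + 3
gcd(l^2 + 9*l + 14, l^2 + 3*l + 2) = l + 2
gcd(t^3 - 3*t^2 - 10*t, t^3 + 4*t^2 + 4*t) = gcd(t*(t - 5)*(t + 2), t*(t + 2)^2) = t^2 + 2*t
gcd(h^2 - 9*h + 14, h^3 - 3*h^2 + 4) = h - 2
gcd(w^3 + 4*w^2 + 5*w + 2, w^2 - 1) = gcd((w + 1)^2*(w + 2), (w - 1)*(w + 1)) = w + 1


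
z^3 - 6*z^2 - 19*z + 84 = (z - 7)*(z - 3)*(z + 4)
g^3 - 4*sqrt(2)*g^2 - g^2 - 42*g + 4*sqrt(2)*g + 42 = (g - 1)*(g - 7*sqrt(2))*(g + 3*sqrt(2))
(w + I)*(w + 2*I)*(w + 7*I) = w^3 + 10*I*w^2 - 23*w - 14*I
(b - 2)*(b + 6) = b^2 + 4*b - 12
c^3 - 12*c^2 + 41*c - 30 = (c - 6)*(c - 5)*(c - 1)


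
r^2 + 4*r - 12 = (r - 2)*(r + 6)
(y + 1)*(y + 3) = y^2 + 4*y + 3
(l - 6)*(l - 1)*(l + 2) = l^3 - 5*l^2 - 8*l + 12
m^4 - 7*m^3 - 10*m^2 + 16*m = m*(m - 8)*(m - 1)*(m + 2)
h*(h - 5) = h^2 - 5*h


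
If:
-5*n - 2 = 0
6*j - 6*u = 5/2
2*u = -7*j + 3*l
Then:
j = u + 5/12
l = 3*u + 35/36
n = -2/5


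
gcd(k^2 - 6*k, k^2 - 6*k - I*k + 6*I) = k - 6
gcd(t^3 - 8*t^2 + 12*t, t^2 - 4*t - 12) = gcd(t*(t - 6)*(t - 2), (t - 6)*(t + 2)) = t - 6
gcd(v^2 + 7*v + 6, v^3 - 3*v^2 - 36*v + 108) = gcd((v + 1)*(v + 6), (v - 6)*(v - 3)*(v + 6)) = v + 6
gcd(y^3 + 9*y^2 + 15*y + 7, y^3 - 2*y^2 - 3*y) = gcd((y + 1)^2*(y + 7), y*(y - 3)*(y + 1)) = y + 1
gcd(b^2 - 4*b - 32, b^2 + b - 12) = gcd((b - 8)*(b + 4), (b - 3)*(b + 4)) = b + 4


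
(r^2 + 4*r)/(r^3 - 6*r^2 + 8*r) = (r + 4)/(r^2 - 6*r + 8)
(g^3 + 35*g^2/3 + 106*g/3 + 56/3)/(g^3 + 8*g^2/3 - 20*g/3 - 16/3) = (g + 7)/(g - 2)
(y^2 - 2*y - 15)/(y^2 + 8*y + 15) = (y - 5)/(y + 5)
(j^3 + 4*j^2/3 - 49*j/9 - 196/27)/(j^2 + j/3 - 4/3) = (j^2 - 49/9)/(j - 1)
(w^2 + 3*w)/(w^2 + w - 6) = w/(w - 2)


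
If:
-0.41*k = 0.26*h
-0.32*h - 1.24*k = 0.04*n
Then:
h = 0.0857740585774059*n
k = -0.0543933054393305*n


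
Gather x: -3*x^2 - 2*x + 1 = -3*x^2 - 2*x + 1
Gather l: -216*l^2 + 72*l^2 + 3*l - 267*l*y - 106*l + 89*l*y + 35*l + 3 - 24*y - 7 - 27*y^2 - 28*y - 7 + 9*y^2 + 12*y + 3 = -144*l^2 + l*(-178*y - 68) - 18*y^2 - 40*y - 8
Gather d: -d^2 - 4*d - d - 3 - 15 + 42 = -d^2 - 5*d + 24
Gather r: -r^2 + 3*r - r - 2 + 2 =-r^2 + 2*r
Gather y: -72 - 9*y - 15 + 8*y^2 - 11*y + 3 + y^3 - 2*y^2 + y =y^3 + 6*y^2 - 19*y - 84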